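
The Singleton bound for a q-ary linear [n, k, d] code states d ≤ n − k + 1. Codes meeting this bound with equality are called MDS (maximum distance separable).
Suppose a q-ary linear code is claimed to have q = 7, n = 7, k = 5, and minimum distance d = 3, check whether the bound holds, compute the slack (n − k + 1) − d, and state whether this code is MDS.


Singleton RHS = n − k + 1 = 3, slack = 0, bound satisfied, MDS.

Singleton bound: d ≤ n − k + 1.
Here n = 7, k = 5, so n − k + 1 = 3.
Given d = 3, check d ≤ 3: YES.
Slack = (n − k + 1) − d = 0.
The code is MDS (slack = 0).
Description: the claimed parameters are [7, 5, 3]_7; such a code would be MDS (meets Singleton bound).


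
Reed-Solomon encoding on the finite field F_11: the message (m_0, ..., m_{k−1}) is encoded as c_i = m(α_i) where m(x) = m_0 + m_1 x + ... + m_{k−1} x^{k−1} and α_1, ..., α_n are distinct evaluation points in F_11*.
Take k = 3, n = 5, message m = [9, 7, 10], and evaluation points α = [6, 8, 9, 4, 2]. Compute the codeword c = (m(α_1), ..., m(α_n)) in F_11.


c = [4, 1, 2, 10, 8]

Message polynomial: m(x) = 9 + 7·x + 10·x^2 (mod 11).
For each evaluation point α_i, compute m(α_i) mod 11:
  α_1 = 6: Horner steps 10 → 1 → 4, so m(6) = 4.
  α_2 = 8: Horner steps 10 → 10 → 1, so m(8) = 1.
  α_3 = 9: Horner steps 10 → 9 → 2, so m(9) = 2.
  α_4 = 4: Horner steps 10 → 3 → 10, so m(4) = 10.
  α_5 = 2: Horner steps 10 → 5 → 8, so m(2) = 8.
Codeword c = [4, 1, 2, 10, 8] ∈ F_11^5.


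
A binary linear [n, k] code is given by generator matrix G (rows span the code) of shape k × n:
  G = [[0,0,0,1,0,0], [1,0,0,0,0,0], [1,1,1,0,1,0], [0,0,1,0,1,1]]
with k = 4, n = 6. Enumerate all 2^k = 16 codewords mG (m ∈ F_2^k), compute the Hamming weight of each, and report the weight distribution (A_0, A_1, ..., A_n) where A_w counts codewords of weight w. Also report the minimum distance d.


Weight distribution: A_0 = 1, A_1 = 2, A_2 = 2, A_3 = 4, A_4 = 5, A_5 = 2. Minimum distance d = 1.

Enumerate all 2^4 = 16 messages m ∈ F_2^4.
For each, compute codeword c = mG in F_2^6, then tally its weight.
  m = 0000 → c = 000000, weight = 0.
  m = 1000 → c = 000100, weight = 1.
  m = 0100 → c = 100000, weight = 1.
  m = 1100 → c = 100100, weight = 2.
  m = 0010 → c = 111010, weight = 4.
  m = 1010 → c = 111110, weight = 5.
  m = 0110 → c = 011010, weight = 3.
  m = 1110 → c = 011110, weight = 4.
  m = 0001 → c = 001011, weight = 3.
  m = 1001 → c = 001111, weight = 4.
  m = 0101 → c = 101011, weight = 4.
  m = 1101 → c = 101111, weight = 5.
  m = 0011 → c = 110001, weight = 3.
  m = 1011 → c = 110101, weight = 4.
  m = 0111 → c = 010001, weight = 2.
  m = 1111 → c = 010101, weight = 3.
Tally weights:
  weight 0: 1 codewords.
  weight 1: 2 codewords.
  weight 2: 2 codewords.
  weight 3: 4 codewords.
  weight 4: 5 codewords.
  weight 5: 2 codewords.
Minimum distance d = smallest w > 0 with A_w > 0 = 1.
Sanity: Σ A_w = 16 = 2^4 = 16 ✓.


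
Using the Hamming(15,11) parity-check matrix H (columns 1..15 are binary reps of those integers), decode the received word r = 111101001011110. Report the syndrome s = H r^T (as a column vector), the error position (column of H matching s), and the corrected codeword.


s = (1, 1, 1, 1)^T, error position = 15, corrected codeword c = 111101001011111

Compute s = H r^T mod 2 one row at a time:
  s_1 = 0 + 1 + 0 + 1 + 1 + 1 + 1 + 0 = 5 ≡ 1 (mod 2).
  s_2 = 1 + 0 + 1 + 0 + 1 + 1 + 1 + 0 = 5 ≡ 1 (mod 2).
  s_3 = 1 + 1 + 1 + 0 + 0 + 1 + 1 + 0 = 5 ≡ 1 (mod 2).
  s_4 = 1 + 1 + 0 + 0 + 1 + 1 + 1 + 0 = 5 ≡ 1 (mod 2).
s = (1, 1, 1, 1)^T — this equals column 15 of H (binary 1111), so error is at position 15.
Correct: flip bit 15 of r = 111101001011110 to get c = 111101001011111.


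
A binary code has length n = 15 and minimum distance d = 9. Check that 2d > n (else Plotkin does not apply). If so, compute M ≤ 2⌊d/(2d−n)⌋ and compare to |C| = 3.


Plotkin bound M ≤ 6; given |C| = 3 ≤ bound (satisfied).

Check applicability: 2d = 18, n = 15.
2d − n = 3 > 0, so Plotkin applies.
Compute d/(2d−n) = 9/3 ≈ 3.0000.
⌊d/(2d−n)⌋ = 3.
Plotkin bound: M ≤ 2·3 = 6.
Given |C| = 3, check: satisfied.
This |C| is below the Plotkin bound.


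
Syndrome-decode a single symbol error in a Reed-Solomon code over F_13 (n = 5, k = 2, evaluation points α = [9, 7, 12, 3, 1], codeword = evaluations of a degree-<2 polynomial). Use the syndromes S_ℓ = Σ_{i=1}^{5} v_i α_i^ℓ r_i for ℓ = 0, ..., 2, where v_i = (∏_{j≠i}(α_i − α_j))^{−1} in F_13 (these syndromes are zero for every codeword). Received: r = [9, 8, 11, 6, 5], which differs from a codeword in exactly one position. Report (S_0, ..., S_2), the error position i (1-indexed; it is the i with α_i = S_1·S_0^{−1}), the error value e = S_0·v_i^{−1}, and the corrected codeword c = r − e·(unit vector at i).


S = (11, 2, 11), error at position 3, error magnitude e = 7, c = [9, 8, 4, 6, 5].

Step 1: column multipliers v_i = (∏_{j≠i}(α_i − α_j))^{−1} mod 13.
  i = 1 (α = 9): (9−7)(9−12)(9−3)(9−1) = 2·(−3)·6·8 = −288 ≡ 11, so v_1 = 11^{−1} = 6 (mod 13).
  i = 2 (α = 7): (7−9)(7−12)(7−3)(7−1) = (−2)·(−5)·4·6 = 240 ≡ 6, so v_2 = 6^{−1} = 11 (mod 13).
  i = 3 (α = 12): (12−9)(12−7)(12−3)(12−1) = 3·5·9·11 = 1485 ≡ 3, so v_3 = 3^{−1} = 9 (mod 13).
  i = 4 (α = 3): (3−9)(3−7)(3−12)(3−1) = (−6)·(−4)·(−9)·2 = −432 ≡ 10, so v_4 = 10^{−1} = 4 (mod 13).
  i = 5 (α = 1): (1−9)(1−7)(1−12)(1−3) = (−8)·(−6)·(−11)·(−2) = 1056 ≡ 3, so v_5 = 3^{−1} = 9 (mod 13).
  v = [6, 11, 9, 4, 9].
Step 2: syndromes of r = [9, 8, 11, 6, 5] (all sums mod 13).
  S_0 = Σ v_i r_i = 6·9 + 11·8 + 9·11 + 4·6 + 9·5 = 310 ≡ 11.
  S_1 = Σ v_i α_i r_i = 6·9·9 + 11·7·8 + 9·12·11 + 4·3·6 + 9·1·5 = 2407 ≡ 2.
  α_i^2 mod 13 = [3, 10, 1, 9, 1].
  S_2 = Σ v_i α_i^2 r_i = 6·3·9 + 11·10·8 + 9·1·11 + 4·9·6 + 9·1·5 = 1402 ≡ 11.
  S = (11, 2, 11) ≠ 0, so r is not a codeword (an error is present).
Step 3: locate the error. For a single error e at position i, S_ℓ = v_i·e·α_i^ℓ, so α_err = S_1/S_0.
  S_0^{−1} = 11^{−1} = 6 (mod 13), so α_err = 2·6 = 12 ≡ 12 = α_3. Error position i = 3.
  Consistency check: S_2/S_1 = 11·7 = 77 ≡ 12 = α_err ✓ (single-error assumption holds).
Step 4: error magnitude e = S_0/v_3 = S_0·∏_{j≠3}(α_3 − α_j) = 11·3 = 33 ≡ 7 (mod 13).
Step 5: correct position 3: c_3 = r_3 − e = 11 − 7 ≡ 4 (mod 13). Hence c = [9, 8, 4, 6, 5].
  Check: interpolating c through the α_i gives m(x) = 11 + 7·x (degree < 2) with m(α_i) = c_i for every i, so c is indeed a codeword.


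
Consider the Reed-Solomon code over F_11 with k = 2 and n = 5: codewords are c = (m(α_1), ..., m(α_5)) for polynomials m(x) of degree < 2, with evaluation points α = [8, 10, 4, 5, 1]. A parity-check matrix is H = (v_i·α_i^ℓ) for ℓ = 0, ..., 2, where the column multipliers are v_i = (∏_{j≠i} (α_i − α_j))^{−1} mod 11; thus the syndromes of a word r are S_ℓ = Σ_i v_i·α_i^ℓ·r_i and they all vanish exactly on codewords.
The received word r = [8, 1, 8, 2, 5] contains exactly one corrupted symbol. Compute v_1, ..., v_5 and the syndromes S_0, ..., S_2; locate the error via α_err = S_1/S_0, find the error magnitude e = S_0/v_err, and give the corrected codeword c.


S = (6, 2, 8), error at position 3, error magnitude e = 8, c = [8, 1, 0, 2, 5].

Step 1: column multipliers v_i = (∏_{j≠i}(α_i − α_j))^{−1} mod 11.
  i = 1 (α = 8): (8−10)(8−4)(8−5)(8−1) = (−2)·4·3·7 = −168 ≡ 8, so v_1 = 8^{−1} = 7 (mod 11).
  i = 2 (α = 10): (10−8)(10−4)(10−5)(10−1) = 2·6·5·9 = 540 ≡ 1, so v_2 = 1^{−1} = 1 (mod 11).
  i = 3 (α = 4): (4−8)(4−10)(4−5)(4−1) = (−4)·(−6)·(−1)·3 = −72 ≡ 5, so v_3 = 5^{−1} = 9 (mod 11).
  i = 4 (α = 5): (5−8)(5−10)(5−4)(5−1) = (−3)·(−5)·1·4 = 60 ≡ 5, so v_4 = 5^{−1} = 9 (mod 11).
  i = 5 (α = 1): (1−8)(1−10)(1−4)(1−5) = (−7)·(−9)·(−3)·(−4) = 756 ≡ 8, so v_5 = 8^{−1} = 7 (mod 11).
  v = [7, 1, 9, 9, 7].
Step 2: syndromes of r = [8, 1, 8, 2, 5] (all sums mod 11).
  S_0 = Σ v_i r_i = 7·8 + 1·1 + 9·8 + 9·2 + 7·5 = 182 ≡ 6.
  S_1 = Σ v_i α_i r_i = 7·8·8 + 1·10·1 + 9·4·8 + 9·5·2 + 7·1·5 = 871 ≡ 2.
  α_i^2 mod 11 = [9, 1, 5, 3, 1].
  S_2 = Σ v_i α_i^2 r_i = 7·9·8 + 1·1·1 + 9·5·8 + 9·3·2 + 7·1·5 = 954 ≡ 8.
  S = (6, 2, 8) ≠ 0, so r is not a codeword (an error is present).
Step 3: locate the error. For a single error e at position i, S_ℓ = v_i·e·α_i^ℓ, so α_err = S_1/S_0.
  S_0^{−1} = 6^{−1} = 2 (mod 11), so α_err = 2·2 = 4 ≡ 4 = α_3. Error position i = 3.
  Consistency check: S_2/S_1 = 8·6 = 48 ≡ 4 = α_err ✓ (single-error assumption holds).
Step 4: error magnitude e = S_0/v_3 = S_0·∏_{j≠3}(α_3 − α_j) = 6·5 = 30 ≡ 8 (mod 11).
Step 5: correct position 3: c_3 = r_3 − e = 8 − 8 ≡ 0 (mod 11). Hence c = [8, 1, 0, 2, 5].
  Check: interpolating c through the α_i gives m(x) = 3 + 2·x (degree < 2) with m(α_i) = c_i for every i, so c is indeed a codeword.


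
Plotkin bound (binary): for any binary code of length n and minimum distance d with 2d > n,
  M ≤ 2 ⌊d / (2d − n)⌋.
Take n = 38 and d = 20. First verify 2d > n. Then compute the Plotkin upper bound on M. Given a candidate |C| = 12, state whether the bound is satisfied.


Plotkin bound M ≤ 20; given |C| = 12 ≤ bound (satisfied).

Check applicability: 2d = 40, n = 38.
2d − n = 2 > 0, so Plotkin applies.
Compute d/(2d−n) = 20/2 ≈ 10.0000.
⌊d/(2d−n)⌋ = 10.
Plotkin bound: M ≤ 2·10 = 20.
Given |C| = 12, check: satisfied.
This |C| is below the Plotkin bound.


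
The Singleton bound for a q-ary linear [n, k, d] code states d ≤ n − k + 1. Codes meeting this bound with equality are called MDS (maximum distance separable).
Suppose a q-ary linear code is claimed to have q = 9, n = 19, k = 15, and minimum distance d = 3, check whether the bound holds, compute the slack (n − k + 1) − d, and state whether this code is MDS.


Singleton RHS = n − k + 1 = 5, slack = 2, bound satisfied, not MDS.

Singleton bound: d ≤ n − k + 1.
Here n = 19, k = 15, so n − k + 1 = 5.
Given d = 3, check d ≤ 5: YES.
Slack = (n − k + 1) − d = 2.
The code is NOT MDS (slack = 2 > 0).
Description: the claimed parameters are [19, 15, 3]_9; such a code would be non-MDS.


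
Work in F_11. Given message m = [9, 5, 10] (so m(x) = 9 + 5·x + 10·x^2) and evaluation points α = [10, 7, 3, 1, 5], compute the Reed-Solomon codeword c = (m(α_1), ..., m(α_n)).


c = [3, 6, 4, 2, 9]

Message polynomial: m(x) = 9 + 5·x + 10·x^2 (mod 11).
For each evaluation point α_i, compute m(α_i) mod 11:
  α_1 = 10: Horner steps 10 → 6 → 3, so m(10) = 3.
  α_2 = 7: Horner steps 10 → 9 → 6, so m(7) = 6.
  α_3 = 3: Horner steps 10 → 2 → 4, so m(3) = 4.
  α_4 = 1: Horner steps 10 → 4 → 2, so m(1) = 2.
  α_5 = 5: Horner steps 10 → 0 → 9, so m(5) = 9.
Codeword c = [3, 6, 4, 2, 9] ∈ F_11^5.


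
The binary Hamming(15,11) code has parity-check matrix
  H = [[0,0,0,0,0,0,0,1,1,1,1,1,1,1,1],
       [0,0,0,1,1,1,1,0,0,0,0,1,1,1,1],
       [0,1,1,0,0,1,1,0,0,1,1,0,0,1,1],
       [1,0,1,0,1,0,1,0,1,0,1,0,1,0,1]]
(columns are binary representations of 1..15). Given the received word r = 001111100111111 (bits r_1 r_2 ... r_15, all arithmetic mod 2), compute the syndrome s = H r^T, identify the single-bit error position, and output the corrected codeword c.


s = (0, 0, 1, 0)^T, error position = 2, corrected codeword c = 011111100111111

Compute s = H r^T mod 2 one row at a time:
  s_1 = 0 + 0 + 1 + 1 + 1 + 1 + 1 + 1 = 6 ≡ 0 (mod 2).
  s_2 = 1 + 1 + 1 + 1 + 1 + 1 + 1 + 1 = 8 ≡ 0 (mod 2).
  s_3 = 0 + 1 + 1 + 1 + 1 + 1 + 1 + 1 = 7 ≡ 1 (mod 2).
  s_4 = 0 + 1 + 1 + 1 + 0 + 1 + 1 + 1 = 6 ≡ 0 (mod 2).
s = (0, 0, 1, 0)^T — this equals column 2 of H (binary 0010), so error is at position 2.
Correct: flip bit 2 of r = 001111100111111 to get c = 011111100111111.


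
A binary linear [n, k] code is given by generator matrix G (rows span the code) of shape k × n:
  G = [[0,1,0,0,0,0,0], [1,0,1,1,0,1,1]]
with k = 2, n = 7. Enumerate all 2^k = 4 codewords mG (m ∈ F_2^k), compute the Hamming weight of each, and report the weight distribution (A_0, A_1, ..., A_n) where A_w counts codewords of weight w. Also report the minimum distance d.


Weight distribution: A_0 = 1, A_1 = 1, A_5 = 1, A_6 = 1. Minimum distance d = 1.

Enumerate all 2^2 = 4 messages m ∈ F_2^2.
For each, compute codeword c = mG in F_2^7, then tally its weight.
  m = 00 → c = 0000000, weight = 0.
  m = 10 → c = 0100000, weight = 1.
  m = 01 → c = 1011011, weight = 5.
  m = 11 → c = 1111011, weight = 6.
Tally weights:
  weight 0: 1 codewords.
  weight 1: 1 codewords.
  weight 5: 1 codewords.
  weight 6: 1 codewords.
Minimum distance d = smallest w > 0 with A_w > 0 = 1.
Sanity: Σ A_w = 4 = 2^2 = 4 ✓.


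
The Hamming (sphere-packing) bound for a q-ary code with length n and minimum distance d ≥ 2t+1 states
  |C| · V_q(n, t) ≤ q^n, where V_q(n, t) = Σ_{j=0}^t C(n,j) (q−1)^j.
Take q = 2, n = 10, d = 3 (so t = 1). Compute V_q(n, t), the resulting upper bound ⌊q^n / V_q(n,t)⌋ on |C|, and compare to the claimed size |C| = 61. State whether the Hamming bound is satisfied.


V_q(n, t) = 11, q^n = 1024, Hamming bound = 93, |C| = 61 ≤ bound (satisfied).

Step 1: Compute V_q(n, t) = Σ_{j=0}^1 C(n, j) (q−1)^j.
  j = 0: C(10,0)·(1)^0 = 1·1 = 1.
  j = 1: C(10,1)·(1)^1 = 10·1 = 10.
  V_q(n, t) = 1 + 10 = 11.
Step 2: q^n = 2^10 = 1024.
Step 3: Hamming bound ⌊q^n / V_q(n,t)⌋ = ⌊1024/11⌋ = 93.
Step 4: Compare |C| = 61 to 93: satisfied.
The claimed |C| lies below the Hamming bound.


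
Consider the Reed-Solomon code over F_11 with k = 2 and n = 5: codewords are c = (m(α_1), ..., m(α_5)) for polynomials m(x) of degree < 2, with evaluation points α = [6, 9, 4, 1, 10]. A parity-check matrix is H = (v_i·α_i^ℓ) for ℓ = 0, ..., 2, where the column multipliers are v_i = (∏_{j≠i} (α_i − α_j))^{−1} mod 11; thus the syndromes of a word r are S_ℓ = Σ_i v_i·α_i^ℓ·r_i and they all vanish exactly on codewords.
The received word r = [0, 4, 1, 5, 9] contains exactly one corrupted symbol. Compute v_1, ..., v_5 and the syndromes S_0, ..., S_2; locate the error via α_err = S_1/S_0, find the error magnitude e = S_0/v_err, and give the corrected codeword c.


S = (4, 4, 4), error at position 4, error magnitude e = 8, c = [0, 4, 1, 8, 9].

Step 1: column multipliers v_i = (∏_{j≠i}(α_i − α_j))^{−1} mod 11.
  i = 1 (α = 6): (6−9)(6−4)(6−1)(6−10) = (−3)·2·5·(−4) = 120 ≡ 10, so v_1 = 10^{−1} = 10 (mod 11).
  i = 2 (α = 9): (9−6)(9−4)(9−1)(9−10) = 3·5·8·(−1) = −120 ≡ 1, so v_2 = 1^{−1} = 1 (mod 11).
  i = 3 (α = 4): (4−6)(4−9)(4−1)(4−10) = (−2)·(−5)·3·(−6) = −180 ≡ 7, so v_3 = 7^{−1} = 8 (mod 11).
  i = 4 (α = 1): (1−6)(1−9)(1−4)(1−10) = (−5)·(−8)·(−3)·(−9) = 1080 ≡ 2, so v_4 = 2^{−1} = 6 (mod 11).
  i = 5 (α = 10): (10−6)(10−9)(10−4)(10−1) = 4·1·6·9 = 216 ≡ 7, so v_5 = 7^{−1} = 8 (mod 11).
  v = [10, 1, 8, 6, 8].
Step 2: syndromes of r = [0, 4, 1, 5, 9] (all sums mod 11).
  S_0 = Σ v_i r_i = 10·0 + 1·4 + 8·1 + 6·5 + 8·9 = 114 ≡ 4.
  S_1 = Σ v_i α_i r_i = 10·6·0 + 1·9·4 + 8·4·1 + 6·1·5 + 8·10·9 = 818 ≡ 4.
  α_i^2 mod 11 = [3, 4, 5, 1, 1].
  S_2 = Σ v_i α_i^2 r_i = 10·3·0 + 1·4·4 + 8·5·1 + 6·1·5 + 8·1·9 = 158 ≡ 4.
  S = (4, 4, 4) ≠ 0, so r is not a codeword (an error is present).
Step 3: locate the error. For a single error e at position i, S_ℓ = v_i·e·α_i^ℓ, so α_err = S_1/S_0.
  S_0^{−1} = 4^{−1} = 3 (mod 11), so α_err = 4·3 = 12 ≡ 1 = α_4. Error position i = 4.
  Consistency check: S_2/S_1 = 4·3 = 12 ≡ 1 = α_err ✓ (single-error assumption holds).
Step 4: error magnitude e = S_0/v_4 = S_0·∏_{j≠4}(α_4 − α_j) = 4·2 = 8 ≡ 8 (mod 11).
Step 5: correct position 4: c_4 = r_4 − e = 5 − 8 ≡ 8 (mod 11). Hence c = [0, 4, 1, 8, 9].
  Check: interpolating c through the α_i gives m(x) = 3 + 5·x (degree < 2) with m(α_i) = c_i for every i, so c is indeed a codeword.


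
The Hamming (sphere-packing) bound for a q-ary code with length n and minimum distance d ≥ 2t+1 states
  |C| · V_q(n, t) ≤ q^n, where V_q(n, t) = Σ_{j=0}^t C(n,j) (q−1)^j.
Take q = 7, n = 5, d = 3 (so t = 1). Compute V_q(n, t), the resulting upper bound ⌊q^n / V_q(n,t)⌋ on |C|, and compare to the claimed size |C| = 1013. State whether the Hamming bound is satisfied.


V_q(n, t) = 31, q^n = 16807, Hamming bound = 542, |C| = 1013 > bound (violated).

Step 1: Compute V_q(n, t) = Σ_{j=0}^1 C(n, j) (q−1)^j.
  j = 0: C(5,0)·(6)^0 = 1·1 = 1.
  j = 1: C(5,1)·(6)^1 = 5·6 = 30.
  V_q(n, t) = 1 + 30 = 31.
Step 2: q^n = 7^5 = 16807.
Step 3: Hamming bound ⌊q^n / V_q(n,t)⌋ = ⌊16807/31⌋ = 542.
Step 4: Compare |C| = 1013 to 542: violated.
The claimed |C| lies above the Hamming bound, so no 7-ary code of length 5 with d ≥ 3 can have 1013 codewords.


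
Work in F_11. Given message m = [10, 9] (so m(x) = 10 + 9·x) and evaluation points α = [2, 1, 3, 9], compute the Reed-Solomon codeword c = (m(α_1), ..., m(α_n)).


c = [6, 8, 4, 3]

Message polynomial: m(x) = 10 + 9·x (mod 11).
For each evaluation point α_i, compute m(α_i) mod 11:
  α_1 = 2: Horner steps 9 → 6, so m(2) = 6.
  α_2 = 1: Horner steps 9 → 8, so m(1) = 8.
  α_3 = 3: Horner steps 9 → 4, so m(3) = 4.
  α_4 = 9: Horner steps 9 → 3, so m(9) = 3.
Codeword c = [6, 8, 4, 3] ∈ F_11^4.


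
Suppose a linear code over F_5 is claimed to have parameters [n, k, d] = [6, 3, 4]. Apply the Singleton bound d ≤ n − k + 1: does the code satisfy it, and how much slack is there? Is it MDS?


Singleton RHS = n − k + 1 = 4, slack = 0, bound satisfied, MDS.

Singleton bound: d ≤ n − k + 1.
Here n = 6, k = 3, so n − k + 1 = 4.
Given d = 4, check d ≤ 4: YES.
Slack = (n − k + 1) − d = 0.
The code is MDS (slack = 0).
Description: the claimed parameters are [6, 3, 4]_5; such a code would be MDS (meets Singleton bound).


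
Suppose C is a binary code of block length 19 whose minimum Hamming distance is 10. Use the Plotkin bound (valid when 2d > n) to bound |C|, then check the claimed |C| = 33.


Plotkin bound M ≤ 20; given |C| = 33 > bound (violated).

Check applicability: 2d = 20, n = 19.
2d − n = 1 > 0, so Plotkin applies.
Compute d/(2d−n) = 10/1 ≈ 10.0000.
⌊d/(2d−n)⌋ = 10.
Plotkin bound: M ≤ 2·10 = 20.
Given |C| = 33, check: VIOLATED.
This |C| is above the Plotkin bound, so no binary code with n = 19, d = 10 and 33 codewords exists.


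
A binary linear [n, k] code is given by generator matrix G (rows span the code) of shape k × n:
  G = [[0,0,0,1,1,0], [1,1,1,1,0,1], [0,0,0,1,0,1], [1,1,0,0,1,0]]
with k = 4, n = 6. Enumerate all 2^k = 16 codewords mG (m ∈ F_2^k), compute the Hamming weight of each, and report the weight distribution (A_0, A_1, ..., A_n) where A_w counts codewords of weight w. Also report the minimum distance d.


Weight distribution: A_0 = 1, A_2 = 6, A_3 = 4, A_4 = 1, A_5 = 4. Minimum distance d = 2.

Enumerate all 2^4 = 16 messages m ∈ F_2^4.
For each, compute codeword c = mG in F_2^6, then tally its weight.
  m = 0000 → c = 000000, weight = 0.
  m = 1000 → c = 000110, weight = 2.
  m = 0100 → c = 111101, weight = 5.
  m = 1100 → c = 111011, weight = 5.
  m = 0010 → c = 000101, weight = 2.
  m = 1010 → c = 000011, weight = 2.
  m = 0110 → c = 111000, weight = 3.
  m = 1110 → c = 111110, weight = 5.
  m = 0001 → c = 110010, weight = 3.
  m = 1001 → c = 110100, weight = 3.
  m = 0101 → c = 001111, weight = 4.
  m = 1101 → c = 001001, weight = 2.
  m = 0011 → c = 110111, weight = 5.
  m = 1011 → c = 110001, weight = 3.
  m = 0111 → c = 001010, weight = 2.
  m = 1111 → c = 001100, weight = 2.
Tally weights:
  weight 0: 1 codewords.
  weight 2: 6 codewords.
  weight 3: 4 codewords.
  weight 4: 1 codewords.
  weight 5: 4 codewords.
Minimum distance d = smallest w > 0 with A_w > 0 = 2.
Sanity: Σ A_w = 16 = 2^4 = 16 ✓.


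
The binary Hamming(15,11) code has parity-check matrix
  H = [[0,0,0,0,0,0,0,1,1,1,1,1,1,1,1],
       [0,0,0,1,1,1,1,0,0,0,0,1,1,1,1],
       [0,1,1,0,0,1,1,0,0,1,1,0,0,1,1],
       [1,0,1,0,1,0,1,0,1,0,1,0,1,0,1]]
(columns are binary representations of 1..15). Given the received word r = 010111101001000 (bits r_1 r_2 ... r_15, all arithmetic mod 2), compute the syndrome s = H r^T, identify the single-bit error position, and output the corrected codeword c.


s = (0, 1, 1, 1)^T, error position = 7, corrected codeword c = 010111001001000

Compute s = H r^T mod 2 one row at a time:
  s_1 = 0 + 1 + 0 + 0 + 1 + 0 + 0 + 0 = 2 ≡ 0 (mod 2).
  s_2 = 1 + 1 + 1 + 1 + 1 + 0 + 0 + 0 = 5 ≡ 1 (mod 2).
  s_3 = 1 + 0 + 1 + 1 + 0 + 0 + 0 + 0 = 3 ≡ 1 (mod 2).
  s_4 = 0 + 0 + 1 + 1 + 1 + 0 + 0 + 0 = 3 ≡ 1 (mod 2).
s = (0, 1, 1, 1)^T — this equals column 7 of H (binary 0111), so error is at position 7.
Correct: flip bit 7 of r = 010111101001000 to get c = 010111001001000.


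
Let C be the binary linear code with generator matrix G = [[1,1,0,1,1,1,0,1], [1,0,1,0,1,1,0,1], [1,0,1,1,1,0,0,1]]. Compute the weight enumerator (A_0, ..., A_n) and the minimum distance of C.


Weight distribution: A_0 = 1, A_2 = 1, A_3 = 2, A_4 = 1, A_5 = 2, A_6 = 1. Minimum distance d = 2.

Enumerate all 2^3 = 8 messages m ∈ F_2^3.
For each, compute codeword c = mG in F_2^8, then tally its weight.
  m = 000 → c = 00000000, weight = 0.
  m = 100 → c = 11011101, weight = 6.
  m = 010 → c = 10101101, weight = 5.
  m = 110 → c = 01110000, weight = 3.
  m = 001 → c = 10111001, weight = 5.
  m = 101 → c = 01100100, weight = 3.
  m = 011 → c = 00010100, weight = 2.
  m = 111 → c = 11001001, weight = 4.
Tally weights:
  weight 0: 1 codewords.
  weight 2: 1 codewords.
  weight 3: 2 codewords.
  weight 4: 1 codewords.
  weight 5: 2 codewords.
  weight 6: 1 codewords.
Minimum distance d = smallest w > 0 with A_w > 0 = 2.
Sanity: Σ A_w = 8 = 2^3 = 8 ✓.


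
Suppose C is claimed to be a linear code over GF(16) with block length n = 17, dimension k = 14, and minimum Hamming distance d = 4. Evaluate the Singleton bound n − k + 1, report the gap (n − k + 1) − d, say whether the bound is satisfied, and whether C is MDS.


Singleton RHS = n − k + 1 = 4, slack = 0, bound satisfied, MDS.

Singleton bound: d ≤ n − k + 1.
Here n = 17, k = 14, so n − k + 1 = 4.
Given d = 4, check d ≤ 4: YES.
Slack = (n − k + 1) − d = 0.
The code is MDS (slack = 0).
Description: the claimed parameters are [17, 14, 4]_16; such a code would be MDS (meets Singleton bound).


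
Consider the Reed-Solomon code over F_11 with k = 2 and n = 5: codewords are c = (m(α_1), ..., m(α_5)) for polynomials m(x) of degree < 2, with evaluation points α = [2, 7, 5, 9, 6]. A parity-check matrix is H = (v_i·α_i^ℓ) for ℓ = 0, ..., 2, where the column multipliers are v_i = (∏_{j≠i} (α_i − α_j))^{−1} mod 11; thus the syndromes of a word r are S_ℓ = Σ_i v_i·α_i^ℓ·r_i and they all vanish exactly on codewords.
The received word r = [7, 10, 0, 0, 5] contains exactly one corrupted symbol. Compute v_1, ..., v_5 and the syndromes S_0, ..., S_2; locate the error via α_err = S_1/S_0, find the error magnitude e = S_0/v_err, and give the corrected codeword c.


S = (8, 6, 10), error at position 4, error magnitude e = 2, c = [7, 10, 0, 9, 5].

Step 1: column multipliers v_i = (∏_{j≠i}(α_i − α_j))^{−1} mod 11.
  i = 1 (α = 2): (2−7)(2−5)(2−9)(2−6) = (−5)·(−3)·(−7)·(−4) = 420 ≡ 2, so v_1 = 2^{−1} = 6 (mod 11).
  i = 2 (α = 7): (7−2)(7−5)(7−9)(7−6) = 5·2·(−2)·1 = −20 ≡ 2, so v_2 = 2^{−1} = 6 (mod 11).
  i = 3 (α = 5): (5−2)(5−7)(5−9)(5−6) = 3·(−2)·(−4)·(−1) = −24 ≡ 9, so v_3 = 9^{−1} = 5 (mod 11).
  i = 4 (α = 9): (9−2)(9−7)(9−5)(9−6) = 7·2·4·3 = 168 ≡ 3, so v_4 = 3^{−1} = 4 (mod 11).
  i = 5 (α = 6): (6−2)(6−7)(6−5)(6−9) = 4·(−1)·1·(−3) = 12 ≡ 1, so v_5 = 1^{−1} = 1 (mod 11).
  v = [6, 6, 5, 4, 1].
Step 2: syndromes of r = [7, 10, 0, 0, 5] (all sums mod 11).
  S_0 = Σ v_i r_i = 6·7 + 6·10 + 5·0 + 4·0 + 1·5 = 107 ≡ 8.
  S_1 = Σ v_i α_i r_i = 6·2·7 + 6·7·10 + 5·5·0 + 4·9·0 + 1·6·5 = 534 ≡ 6.
  α_i^2 mod 11 = [4, 5, 3, 4, 3].
  S_2 = Σ v_i α_i^2 r_i = 6·4·7 + 6·5·10 + 5·3·0 + 4·4·0 + 1·3·5 = 483 ≡ 10.
  S = (8, 6, 10) ≠ 0, so r is not a codeword (an error is present).
Step 3: locate the error. For a single error e at position i, S_ℓ = v_i·e·α_i^ℓ, so α_err = S_1/S_0.
  S_0^{−1} = 8^{−1} = 7 (mod 11), so α_err = 6·7 = 42 ≡ 9 = α_4. Error position i = 4.
  Consistency check: S_2/S_1 = 10·2 = 20 ≡ 9 = α_err ✓ (single-error assumption holds).
Step 4: error magnitude e = S_0/v_4 = S_0·∏_{j≠4}(α_4 − α_j) = 8·3 = 24 ≡ 2 (mod 11).
Step 5: correct position 4: c_4 = r_4 − e = 0 − 2 ≡ 9 (mod 11). Hence c = [7, 10, 0, 9, 5].
  Check: interpolating c through the α_i gives m(x) = 8 + 5·x (degree < 2) with m(α_i) = c_i for every i, so c is indeed a codeword.


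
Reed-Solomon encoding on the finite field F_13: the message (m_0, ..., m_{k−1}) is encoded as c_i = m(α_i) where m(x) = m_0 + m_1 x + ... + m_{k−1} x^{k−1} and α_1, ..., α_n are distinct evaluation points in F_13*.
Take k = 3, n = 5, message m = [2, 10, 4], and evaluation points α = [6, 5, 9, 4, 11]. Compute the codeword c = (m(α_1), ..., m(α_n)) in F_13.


c = [11, 9, 0, 2, 11]

Message polynomial: m(x) = 2 + 10·x + 4·x^2 (mod 13).
For each evaluation point α_i, compute m(α_i) mod 13:
  α_1 = 6: Horner steps 4 → 8 → 11, so m(6) = 11.
  α_2 = 5: Horner steps 4 → 4 → 9, so m(5) = 9.
  α_3 = 9: Horner steps 4 → 7 → 0, so m(9) = 0.
  α_4 = 4: Horner steps 4 → 0 → 2, so m(4) = 2.
  α_5 = 11: Horner steps 4 → 2 → 11, so m(11) = 11.
Codeword c = [11, 9, 0, 2, 11] ∈ F_13^5.


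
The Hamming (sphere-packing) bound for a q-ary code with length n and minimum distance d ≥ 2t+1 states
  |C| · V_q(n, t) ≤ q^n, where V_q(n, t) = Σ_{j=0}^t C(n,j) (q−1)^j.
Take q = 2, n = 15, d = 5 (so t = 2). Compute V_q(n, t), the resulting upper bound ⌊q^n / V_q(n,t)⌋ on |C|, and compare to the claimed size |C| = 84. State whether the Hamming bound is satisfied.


V_q(n, t) = 121, q^n = 32768, Hamming bound = 270, |C| = 84 ≤ bound (satisfied).

Step 1: Compute V_q(n, t) = Σ_{j=0}^2 C(n, j) (q−1)^j.
  j = 0: C(15,0)·(1)^0 = 1·1 = 1.
  j = 1: C(15,1)·(1)^1 = 15·1 = 15.
  j = 2: C(15,2)·(1)^2 = 105·1 = 105.
  V_q(n, t) = 1 + 15 + 105 = 121.
Step 2: q^n = 2^15 = 32768.
Step 3: Hamming bound ⌊q^n / V_q(n,t)⌋ = ⌊32768/121⌋ = 270.
Step 4: Compare |C| = 84 to 270: satisfied.
The claimed |C| lies below the Hamming bound.


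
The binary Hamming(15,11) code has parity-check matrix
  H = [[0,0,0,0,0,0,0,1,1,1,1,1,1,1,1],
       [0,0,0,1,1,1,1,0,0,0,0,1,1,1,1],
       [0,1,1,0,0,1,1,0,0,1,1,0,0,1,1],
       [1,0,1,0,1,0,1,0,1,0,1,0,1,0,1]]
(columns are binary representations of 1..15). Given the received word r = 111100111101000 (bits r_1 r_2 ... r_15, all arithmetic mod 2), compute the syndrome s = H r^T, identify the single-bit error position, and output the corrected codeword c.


s = (0, 1, 0, 0)^T, error position = 4, corrected codeword c = 111000111101000

Compute s = H r^T mod 2 one row at a time:
  s_1 = 1 + 1 + 1 + 0 + 1 + 0 + 0 + 0 = 4 ≡ 0 (mod 2).
  s_2 = 1 + 0 + 0 + 1 + 1 + 0 + 0 + 0 = 3 ≡ 1 (mod 2).
  s_3 = 1 + 1 + 0 + 1 + 1 + 0 + 0 + 0 = 4 ≡ 0 (mod 2).
  s_4 = 1 + 1 + 0 + 1 + 1 + 0 + 0 + 0 = 4 ≡ 0 (mod 2).
s = (0, 1, 0, 0)^T — this equals column 4 of H (binary 0100), so error is at position 4.
Correct: flip bit 4 of r = 111100111101000 to get c = 111000111101000.


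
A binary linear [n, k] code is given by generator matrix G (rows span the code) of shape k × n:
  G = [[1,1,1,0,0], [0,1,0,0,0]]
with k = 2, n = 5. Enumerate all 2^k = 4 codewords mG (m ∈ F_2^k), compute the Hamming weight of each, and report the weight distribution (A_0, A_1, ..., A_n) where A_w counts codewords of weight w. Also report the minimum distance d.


Weight distribution: A_0 = 1, A_1 = 1, A_2 = 1, A_3 = 1. Minimum distance d = 1.

Enumerate all 2^2 = 4 messages m ∈ F_2^2.
For each, compute codeword c = mG in F_2^5, then tally its weight.
  m = 00 → c = 00000, weight = 0.
  m = 10 → c = 11100, weight = 3.
  m = 01 → c = 01000, weight = 1.
  m = 11 → c = 10100, weight = 2.
Tally weights:
  weight 0: 1 codewords.
  weight 1: 1 codewords.
  weight 2: 1 codewords.
  weight 3: 1 codewords.
Minimum distance d = smallest w > 0 with A_w > 0 = 1.
Sanity: Σ A_w = 4 = 2^2 = 4 ✓.


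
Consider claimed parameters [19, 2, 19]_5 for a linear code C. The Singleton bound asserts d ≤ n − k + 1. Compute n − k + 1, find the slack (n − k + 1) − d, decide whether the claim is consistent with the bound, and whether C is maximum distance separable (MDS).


Singleton RHS = n − k + 1 = 18, slack = -1, bound violated (no such code; not MDS).

Singleton bound: d ≤ n − k + 1.
Here n = 19, k = 2, so n − k + 1 = 18.
Given d = 19, check d ≤ 18: NO.
Slack = (n − k + 1) − d = -1.
The slack is negative: d = 19 exceeds n − k + 1 = 18 by 1, so the Singleton bound is violated and no linear [19, 2, 19]_5 code can exist. In particular it is not MDS (MDS requires d = n − k + 1 exactly).
Description: the claimed parameters are [19, 2, 19]_5; such a code would be impossible (violates the Singleton bound).


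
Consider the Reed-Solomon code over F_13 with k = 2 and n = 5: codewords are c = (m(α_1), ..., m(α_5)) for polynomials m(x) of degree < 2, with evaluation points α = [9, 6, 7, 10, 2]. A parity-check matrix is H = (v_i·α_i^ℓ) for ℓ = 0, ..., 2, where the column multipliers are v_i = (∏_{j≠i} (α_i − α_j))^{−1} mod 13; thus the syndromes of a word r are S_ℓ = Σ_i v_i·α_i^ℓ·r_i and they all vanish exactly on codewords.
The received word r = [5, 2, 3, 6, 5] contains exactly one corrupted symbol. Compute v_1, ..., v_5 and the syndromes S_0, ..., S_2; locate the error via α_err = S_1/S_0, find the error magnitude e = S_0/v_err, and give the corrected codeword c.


S = (10, 7, 1), error at position 5, error magnitude e = 7, c = [5, 2, 3, 6, 11].

Step 1: column multipliers v_i = (∏_{j≠i}(α_i − α_j))^{−1} mod 13.
  i = 1 (α = 9): (9−6)(9−7)(9−10)(9−2) = 3·2·(−1)·7 = −42 ≡ 10, so v_1 = 10^{−1} = 4 (mod 13).
  i = 2 (α = 6): (6−9)(6−7)(6−10)(6−2) = (−3)·(−1)·(−4)·4 = −48 ≡ 4, so v_2 = 4^{−1} = 10 (mod 13).
  i = 3 (α = 7): (7−9)(7−6)(7−10)(7−2) = (−2)·1·(−3)·5 = 30 ≡ 4, so v_3 = 4^{−1} = 10 (mod 13).
  i = 4 (α = 10): (10−9)(10−6)(10−7)(10−2) = 1·4·3·8 = 96 ≡ 5, so v_4 = 5^{−1} = 8 (mod 13).
  i = 5 (α = 2): (2−9)(2−6)(2−7)(2−10) = (−7)·(−4)·(−5)·(−8) = 1120 ≡ 2, so v_5 = 2^{−1} = 7 (mod 13).
  v = [4, 10, 10, 8, 7].
Step 2: syndromes of r = [5, 2, 3, 6, 5] (all sums mod 13).
  S_0 = Σ v_i r_i = 4·5 + 10·2 + 10·3 + 8·6 + 7·5 = 153 ≡ 10.
  S_1 = Σ v_i α_i r_i = 4·9·5 + 10·6·2 + 10·7·3 + 8·10·6 + 7·2·5 = 1060 ≡ 7.
  α_i^2 mod 13 = [3, 10, 10, 9, 4].
  S_2 = Σ v_i α_i^2 r_i = 4·3·5 + 10·10·2 + 10·10·3 + 8·9·6 + 7·4·5 = 1132 ≡ 1.
  S = (10, 7, 1) ≠ 0, so r is not a codeword (an error is present).
Step 3: locate the error. For a single error e at position i, S_ℓ = v_i·e·α_i^ℓ, so α_err = S_1/S_0.
  S_0^{−1} = 10^{−1} = 4 (mod 13), so α_err = 7·4 = 28 ≡ 2 = α_5. Error position i = 5.
  Consistency check: S_2/S_1 = 1·2 = 2 ≡ 2 = α_err ✓ (single-error assumption holds).
Step 4: error magnitude e = S_0/v_5 = S_0·∏_{j≠5}(α_5 − α_j) = 10·2 = 20 ≡ 7 (mod 13).
Step 5: correct position 5: c_5 = r_5 − e = 5 − 7 ≡ 11 (mod 13). Hence c = [5, 2, 3, 6, 11].
  Check: interpolating c through the α_i gives m(x) = 9 + 1·x (degree < 2) with m(α_i) = c_i for every i, so c is indeed a codeword.


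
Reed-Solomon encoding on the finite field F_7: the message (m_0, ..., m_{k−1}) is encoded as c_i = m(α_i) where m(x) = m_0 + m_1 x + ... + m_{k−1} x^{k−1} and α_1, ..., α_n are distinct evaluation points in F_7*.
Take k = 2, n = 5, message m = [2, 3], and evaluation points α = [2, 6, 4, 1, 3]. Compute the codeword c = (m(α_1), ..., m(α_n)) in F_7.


c = [1, 6, 0, 5, 4]

Message polynomial: m(x) = 2 + 3·x (mod 7).
For each evaluation point α_i, compute m(α_i) mod 7:
  α_1 = 2: Horner steps 3 → 1, so m(2) = 1.
  α_2 = 6: Horner steps 3 → 6, so m(6) = 6.
  α_3 = 4: Horner steps 3 → 0, so m(4) = 0.
  α_4 = 1: Horner steps 3 → 5, so m(1) = 5.
  α_5 = 3: Horner steps 3 → 4, so m(3) = 4.
Codeword c = [1, 6, 0, 5, 4] ∈ F_7^5.


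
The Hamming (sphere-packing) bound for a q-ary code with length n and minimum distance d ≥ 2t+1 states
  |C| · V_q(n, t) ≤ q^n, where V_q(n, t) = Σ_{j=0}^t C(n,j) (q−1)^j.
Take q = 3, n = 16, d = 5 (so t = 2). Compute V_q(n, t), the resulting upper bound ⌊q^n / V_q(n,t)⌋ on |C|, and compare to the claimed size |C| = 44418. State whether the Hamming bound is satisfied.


V_q(n, t) = 513, q^n = 43046721, Hamming bound = 83911, |C| = 44418 ≤ bound (satisfied).

Step 1: Compute V_q(n, t) = Σ_{j=0}^2 C(n, j) (q−1)^j.
  j = 0: C(16,0)·(2)^0 = 1·1 = 1.
  j = 1: C(16,1)·(2)^1 = 16·2 = 32.
  j = 2: C(16,2)·(2)^2 = 120·4 = 480.
  V_q(n, t) = 1 + 32 + 480 = 513.
Step 2: q^n = 3^16 = 43046721.
Step 3: Hamming bound ⌊q^n / V_q(n,t)⌋ = ⌊43046721/513⌋ = 83911.
Step 4: Compare |C| = 44418 to 83911: satisfied.
The claimed |C| lies below the Hamming bound.


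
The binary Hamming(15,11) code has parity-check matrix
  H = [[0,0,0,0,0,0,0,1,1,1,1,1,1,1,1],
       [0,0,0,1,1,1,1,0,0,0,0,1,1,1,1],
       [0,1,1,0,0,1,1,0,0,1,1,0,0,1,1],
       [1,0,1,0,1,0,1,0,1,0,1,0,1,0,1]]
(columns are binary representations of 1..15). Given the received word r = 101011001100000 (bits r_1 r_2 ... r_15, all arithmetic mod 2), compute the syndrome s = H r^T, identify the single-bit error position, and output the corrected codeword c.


s = (0, 0, 1, 0)^T, error position = 2, corrected codeword c = 111011001100000

Compute s = H r^T mod 2 one row at a time:
  s_1 = 0 + 1 + 1 + 0 + 0 + 0 + 0 + 0 = 2 ≡ 0 (mod 2).
  s_2 = 0 + 1 + 1 + 0 + 0 + 0 + 0 + 0 = 2 ≡ 0 (mod 2).
  s_3 = 0 + 1 + 1 + 0 + 1 + 0 + 0 + 0 = 3 ≡ 1 (mod 2).
  s_4 = 1 + 1 + 1 + 0 + 1 + 0 + 0 + 0 = 4 ≡ 0 (mod 2).
s = (0, 0, 1, 0)^T — this equals column 2 of H (binary 0010), so error is at position 2.
Correct: flip bit 2 of r = 101011001100000 to get c = 111011001100000.


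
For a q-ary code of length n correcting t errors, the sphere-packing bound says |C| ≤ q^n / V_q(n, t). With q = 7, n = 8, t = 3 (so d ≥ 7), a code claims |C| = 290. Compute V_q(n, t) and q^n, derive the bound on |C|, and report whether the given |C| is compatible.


V_q(n, t) = 13153, q^n = 5764801, Hamming bound = 438, |C| = 290 ≤ bound (satisfied).

Step 1: Compute V_q(n, t) = Σ_{j=0}^3 C(n, j) (q−1)^j.
  j = 0: C(8,0)·(6)^0 = 1·1 = 1.
  j = 1: C(8,1)·(6)^1 = 8·6 = 48.
  j = 2: C(8,2)·(6)^2 = 28·36 = 1008.
  j = 3: C(8,3)·(6)^3 = 56·216 = 12096.
  V_q(n, t) = 1 + 48 + 1008 + 12096 = 13153.
Step 2: q^n = 7^8 = 5764801.
Step 3: Hamming bound ⌊q^n / V_q(n,t)⌋ = ⌊5764801/13153⌋ = 438.
Step 4: Compare |C| = 290 to 438: satisfied.
The claimed |C| lies below the Hamming bound.


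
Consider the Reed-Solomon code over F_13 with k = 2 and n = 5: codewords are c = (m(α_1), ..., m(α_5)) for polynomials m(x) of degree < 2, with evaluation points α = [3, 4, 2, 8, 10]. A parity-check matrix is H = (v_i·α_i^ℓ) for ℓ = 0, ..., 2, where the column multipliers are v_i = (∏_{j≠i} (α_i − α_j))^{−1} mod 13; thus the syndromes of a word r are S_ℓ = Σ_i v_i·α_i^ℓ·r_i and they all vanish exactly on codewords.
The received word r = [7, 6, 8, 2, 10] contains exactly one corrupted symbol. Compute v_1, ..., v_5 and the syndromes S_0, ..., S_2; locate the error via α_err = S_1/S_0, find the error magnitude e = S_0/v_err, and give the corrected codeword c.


S = (4, 1, 10), error at position 5, error magnitude e = 10, c = [7, 6, 8, 2, 0].

Step 1: column multipliers v_i = (∏_{j≠i}(α_i − α_j))^{−1} mod 13.
  i = 1 (α = 3): (3−4)(3−2)(3−8)(3−10) = (−1)·1·(−5)·(−7) = −35 ≡ 4, so v_1 = 4^{−1} = 10 (mod 13).
  i = 2 (α = 4): (4−3)(4−2)(4−8)(4−10) = 1·2·(−4)·(−6) = 48 ≡ 9, so v_2 = 9^{−1} = 3 (mod 13).
  i = 3 (α = 2): (2−3)(2−4)(2−8)(2−10) = (−1)·(−2)·(−6)·(−8) = 96 ≡ 5, so v_3 = 5^{−1} = 8 (mod 13).
  i = 4 (α = 8): (8−3)(8−4)(8−2)(8−10) = 5·4·6·(−2) = −240 ≡ 7, so v_4 = 7^{−1} = 2 (mod 13).
  i = 5 (α = 10): (10−3)(10−4)(10−2)(10−8) = 7·6·8·2 = 672 ≡ 9, so v_5 = 9^{−1} = 3 (mod 13).
  v = [10, 3, 8, 2, 3].
Step 2: syndromes of r = [7, 6, 8, 2, 10] (all sums mod 13).
  S_0 = Σ v_i r_i = 10·7 + 3·6 + 8·8 + 2·2 + 3·10 = 186 ≡ 4.
  S_1 = Σ v_i α_i r_i = 10·3·7 + 3·4·6 + 8·2·8 + 2·8·2 + 3·10·10 = 742 ≡ 1.
  α_i^2 mod 13 = [9, 3, 4, 12, 9].
  S_2 = Σ v_i α_i^2 r_i = 10·9·7 + 3·3·6 + 8·4·8 + 2·12·2 + 3·9·10 = 1258 ≡ 10.
  S = (4, 1, 10) ≠ 0, so r is not a codeword (an error is present).
Step 3: locate the error. For a single error e at position i, S_ℓ = v_i·e·α_i^ℓ, so α_err = S_1/S_0.
  S_0^{−1} = 4^{−1} = 10 (mod 13), so α_err = 1·10 = 10 ≡ 10 = α_5. Error position i = 5.
  Consistency check: S_2/S_1 = 10·1 = 10 ≡ 10 = α_err ✓ (single-error assumption holds).
Step 4: error magnitude e = S_0/v_5 = S_0·∏_{j≠5}(α_5 − α_j) = 4·9 = 36 ≡ 10 (mod 13).
Step 5: correct position 5: c_5 = r_5 − e = 10 − 10 ≡ 0 (mod 13). Hence c = [7, 6, 8, 2, 0].
  Check: interpolating c through the α_i gives m(x) = 10 + 12·x (degree < 2) with m(α_i) = c_i for every i, so c is indeed a codeword.


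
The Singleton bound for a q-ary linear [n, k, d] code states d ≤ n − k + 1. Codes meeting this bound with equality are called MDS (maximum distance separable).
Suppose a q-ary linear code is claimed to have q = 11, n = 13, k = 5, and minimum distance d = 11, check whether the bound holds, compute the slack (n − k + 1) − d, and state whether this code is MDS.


Singleton RHS = n − k + 1 = 9, slack = -2, bound violated (no such code; not MDS).

Singleton bound: d ≤ n − k + 1.
Here n = 13, k = 5, so n − k + 1 = 9.
Given d = 11, check d ≤ 9: NO.
Slack = (n − k + 1) − d = -2.
The slack is negative: d = 11 exceeds n − k + 1 = 9 by 2, so the Singleton bound is violated and no linear [13, 5, 11]_11 code can exist. In particular it is not MDS (MDS requires d = n − k + 1 exactly).
Description: the claimed parameters are [13, 5, 11]_11; such a code would be impossible (violates the Singleton bound).


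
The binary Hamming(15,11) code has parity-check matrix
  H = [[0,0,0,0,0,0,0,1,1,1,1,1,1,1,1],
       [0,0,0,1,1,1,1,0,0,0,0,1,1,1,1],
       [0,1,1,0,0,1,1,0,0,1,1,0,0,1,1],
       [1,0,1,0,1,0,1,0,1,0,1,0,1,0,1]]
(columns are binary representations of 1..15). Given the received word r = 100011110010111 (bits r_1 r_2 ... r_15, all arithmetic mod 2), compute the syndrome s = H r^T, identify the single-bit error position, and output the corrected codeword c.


s = (1, 0, 1, 0)^T, error position = 10, corrected codeword c = 100011110110111

Compute s = H r^T mod 2 one row at a time:
  s_1 = 1 + 0 + 0 + 1 + 0 + 1 + 1 + 1 = 5 ≡ 1 (mod 2).
  s_2 = 0 + 1 + 1 + 1 + 0 + 1 + 1 + 1 = 6 ≡ 0 (mod 2).
  s_3 = 0 + 0 + 1 + 1 + 0 + 1 + 1 + 1 = 5 ≡ 1 (mod 2).
  s_4 = 1 + 0 + 1 + 1 + 0 + 1 + 1 + 1 = 6 ≡ 0 (mod 2).
s = (1, 0, 1, 0)^T — this equals column 10 of H (binary 1010), so error is at position 10.
Correct: flip bit 10 of r = 100011110010111 to get c = 100011110110111.


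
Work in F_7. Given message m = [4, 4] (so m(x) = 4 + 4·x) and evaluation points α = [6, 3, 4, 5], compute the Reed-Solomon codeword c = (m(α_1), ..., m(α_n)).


c = [0, 2, 6, 3]

Message polynomial: m(x) = 4 + 4·x (mod 7).
For each evaluation point α_i, compute m(α_i) mod 7:
  α_1 = 6: Horner steps 4 → 0, so m(6) = 0.
  α_2 = 3: Horner steps 4 → 2, so m(3) = 2.
  α_3 = 4: Horner steps 4 → 6, so m(4) = 6.
  α_4 = 5: Horner steps 4 → 3, so m(5) = 3.
Codeword c = [0, 2, 6, 3] ∈ F_7^4.
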